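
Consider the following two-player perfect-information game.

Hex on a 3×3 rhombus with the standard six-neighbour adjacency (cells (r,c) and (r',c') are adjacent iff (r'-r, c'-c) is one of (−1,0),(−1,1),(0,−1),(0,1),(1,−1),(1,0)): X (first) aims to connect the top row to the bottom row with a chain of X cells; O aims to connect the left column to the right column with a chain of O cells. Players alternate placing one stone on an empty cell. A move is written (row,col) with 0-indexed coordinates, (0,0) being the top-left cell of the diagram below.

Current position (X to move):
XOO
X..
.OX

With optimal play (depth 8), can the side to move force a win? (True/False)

[XOO/X../.OX] X move#1: (1,1):+1/XOO/XX./.OX*, (1,2):+1/XOO/X.X/.OX, (2,0):+1/XOO/X../XOX
[XOO/XX./.OX] O move#2: (1,2):-1/XOO/XXO/.OX*, (2,0):-1/XOO/XX./OOX
[XOO/XXO/.OX] X move#3: (2,0):+1/XOO/XXO/XOX*
[XOO/XXO/XOX] end (terminal -1, O#4); searched XOO/X../.OX to 8

X winning at [XOO/X../.OX]: True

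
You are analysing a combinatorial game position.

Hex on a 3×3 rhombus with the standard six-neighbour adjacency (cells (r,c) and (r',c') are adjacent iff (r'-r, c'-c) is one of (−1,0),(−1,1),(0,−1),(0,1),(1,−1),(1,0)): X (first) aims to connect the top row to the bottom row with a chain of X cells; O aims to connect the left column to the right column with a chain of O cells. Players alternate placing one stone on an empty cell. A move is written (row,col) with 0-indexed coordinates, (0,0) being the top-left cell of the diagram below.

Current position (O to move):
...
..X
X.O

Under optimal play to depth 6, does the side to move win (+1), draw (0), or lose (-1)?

value(.../..X/X.O, O) = -1

p1 O@[.../..X/X.O]: (0,0)[O../..X/X.O]-1* (0,1)[.O./..X/X.O]-1 (0,2)[..O/..X/X.O]-1 (1,0)[.../O.X/X.O]-1 (1,1)[.../.OX/X.O]-1 (2,1)[.../..X/XOO]-1
p2 X@[O../..X/X.O]: (0,1)[OX./..X/X.O]+1* (0,2)[O.X/..X/X.O]+1 (1,0)[O../X.X/X.O]+1 (1,1)[O../.XX/X.O]+1 (2,1)[O../..X/XXO]+1
p3 O@[OX./..X/X.O]: (0,2)[OXO/..X/X.O]-1* (1,0)[OX./O.X/X.O]-1 (1,1)[OX./.OX/X.O]-1 (2,1)[OX./..X/XOO]-1
p4 X@[OXO/..X/X.O]: (1,0)[OXO/X.X/X.O]+1* (1,1)[OXO/.XX/X.O]+1 (2,1)[OXO/..X/XXO]+1
p5 O@[OXO/X.X/X.O] terminal -1; root [.../..X/X.O] d6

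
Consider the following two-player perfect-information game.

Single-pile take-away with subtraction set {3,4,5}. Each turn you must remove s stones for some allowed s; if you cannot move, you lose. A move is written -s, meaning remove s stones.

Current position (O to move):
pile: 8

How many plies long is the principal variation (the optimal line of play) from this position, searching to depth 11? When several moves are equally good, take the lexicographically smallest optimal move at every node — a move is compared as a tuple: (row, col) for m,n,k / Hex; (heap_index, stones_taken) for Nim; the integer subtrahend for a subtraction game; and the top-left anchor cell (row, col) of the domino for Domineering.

PV length from [8]: 2 plies

[8] O move#1: -3:-1/5*, -4:-1/4, -5:-1/3
[5] X move#2: -3:+1/2*, -4:+1/1, -5:+1/0
[2] end (terminal -1, O#3); searched 8 to 11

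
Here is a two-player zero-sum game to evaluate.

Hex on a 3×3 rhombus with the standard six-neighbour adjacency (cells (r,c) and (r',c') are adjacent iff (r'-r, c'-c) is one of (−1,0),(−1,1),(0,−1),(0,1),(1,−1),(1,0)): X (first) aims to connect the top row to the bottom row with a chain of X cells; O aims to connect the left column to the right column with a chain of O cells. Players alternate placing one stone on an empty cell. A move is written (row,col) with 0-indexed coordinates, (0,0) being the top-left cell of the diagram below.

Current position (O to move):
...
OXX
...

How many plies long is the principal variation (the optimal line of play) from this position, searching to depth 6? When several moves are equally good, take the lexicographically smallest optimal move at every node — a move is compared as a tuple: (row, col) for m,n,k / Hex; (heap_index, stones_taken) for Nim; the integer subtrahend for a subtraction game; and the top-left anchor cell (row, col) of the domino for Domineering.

ply 1, O at .../OXX/... | (0,0)=-1→O../OXX/...*; (0,1)=-1→.O./OXX/...; (0,2)=-1→..O/OXX/...; (2,0)=-1→.../OXX/O..; (2,1)=-1→.../OXX/.O.; (2,2)=-1→.../OXX/..O
ply 2, X at O../OXX/... | (0,1)=+1→OX./OXX/...*; (0,2)=+1→O.X/OXX/...; (2,0)=+1→O../OXX/X..; (2,1)=+1→O../OXX/.X.; (2,2)=+1→O../OXX/..X
ply 3, O at OX./OXX/... | (0,2)=-1→OXO/OXX/...*; (2,0)=-1→OX./OXX/O..; (2,1)=-1→OX./OXX/.O.; (2,2)=-1→OX./OXX/..O
ply 4, X at OXO/OXX/... | (2,0)=+1→OXO/OXX/X..*; (2,1)=+1→OXO/OXX/.X.; (2,2)=+1→OXO/OXX/..X
ply 5: OXO/OXX/X.. is terminal -1 (O); from .../OXX/... depth 6

PV length from [.../OXX/...]: 4 plies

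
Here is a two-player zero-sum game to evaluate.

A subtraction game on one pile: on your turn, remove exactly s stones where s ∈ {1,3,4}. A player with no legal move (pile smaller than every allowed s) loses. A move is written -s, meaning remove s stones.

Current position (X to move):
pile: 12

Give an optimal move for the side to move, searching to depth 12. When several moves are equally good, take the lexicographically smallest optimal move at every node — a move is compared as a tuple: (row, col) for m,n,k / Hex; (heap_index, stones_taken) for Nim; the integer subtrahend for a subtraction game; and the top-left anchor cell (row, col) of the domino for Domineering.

X's best at [12]: -3

p1 X@[12]: -1[11]-1 -3[9]+1* -4[8]-1
p2 O@[9]: -1[8]-1* -3[6]-1 -4[5]-1
p3 X@[8]: -1[7]+1* -3[5]-1 -4[4]-1
p4 O@[7]: -1[6]-1* -3[4]-1 -4[3]-1
p5 X@[6]: -1[5]-1 -3[3]-1 -4[2]+1*
p6 O@[2]: -1[1]-1*
p7 X@[1]: -1[0]+1*
p8 O@[0] terminal -1; root [12] d12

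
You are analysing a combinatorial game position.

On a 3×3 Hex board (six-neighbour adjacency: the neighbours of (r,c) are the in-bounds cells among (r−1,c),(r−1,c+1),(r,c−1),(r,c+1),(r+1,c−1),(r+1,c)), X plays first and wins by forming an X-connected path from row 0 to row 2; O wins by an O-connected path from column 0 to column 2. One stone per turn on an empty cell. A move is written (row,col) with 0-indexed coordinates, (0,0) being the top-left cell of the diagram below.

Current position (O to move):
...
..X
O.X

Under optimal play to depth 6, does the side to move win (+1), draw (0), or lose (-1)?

ply 1, O at .../..X/O.X | (0,0)=-1→O../..X/O.X; (0,1)=-1→.O./..X/O.X; (0,2)=+1→..O/..X/O.X*; (1,0)=-1→.../O.X/O.X; (1,1)=-1→.../.OX/O.X; (2,1)=-1→.../..X/OOX
ply 2, X at ..O/..X/O.X | (0,0)=-1→X.O/..X/O.X*; (0,1)=-1→.XO/..X/O.X; (1,0)=-1→..O/X.X/O.X; (1,1)=-1→..O/.XX/O.X; (2,1)=-1→..O/..X/OXX
ply 3, O at X.O/..X/O.X | (0,1)=+1→XOO/..X/O.X*; (1,0)=+1→X.O/O.X/O.X; (1,1)=+1→X.O/.OX/O.X; (2,1)=-1→X.O/..X/OOX
ply 4, X at XOO/..X/O.X | (1,0)=-1→XOO/X.X/O.X*; (1,1)=-1→XOO/.XX/O.X; (2,1)=-1→XOO/..X/OXX
ply 5, O at XOO/X.X/O.X | (1,1)=+1→XOO/XOX/O.X*; (2,1)=-1→XOO/X.X/OOX
ply 6: XOO/XOX/O.X is terminal -1 (X); from .../..X/O.X depth 6

value(.../..X/O.X, O) = +1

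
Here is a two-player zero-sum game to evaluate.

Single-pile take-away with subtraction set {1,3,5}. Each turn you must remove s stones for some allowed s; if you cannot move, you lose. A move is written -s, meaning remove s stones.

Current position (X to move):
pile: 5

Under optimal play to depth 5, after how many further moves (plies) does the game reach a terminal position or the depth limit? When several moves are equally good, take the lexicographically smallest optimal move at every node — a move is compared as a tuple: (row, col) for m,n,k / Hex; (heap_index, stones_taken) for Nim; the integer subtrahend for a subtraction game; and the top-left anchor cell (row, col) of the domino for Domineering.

PV length from [5]: 5 plies

[5] X move#1: -1:+1/4*, -3:+1/2, -5:+1/0
[4] O move#2: -1:-1/3*, -3:-1/1
[3] X move#3: -1:+1/2*, -3:+1/0
[2] O move#4: -1:-1/1*
[1] X move#5: -1:+1/0*
[0] end (terminal -1, O#6); searched 5 to 5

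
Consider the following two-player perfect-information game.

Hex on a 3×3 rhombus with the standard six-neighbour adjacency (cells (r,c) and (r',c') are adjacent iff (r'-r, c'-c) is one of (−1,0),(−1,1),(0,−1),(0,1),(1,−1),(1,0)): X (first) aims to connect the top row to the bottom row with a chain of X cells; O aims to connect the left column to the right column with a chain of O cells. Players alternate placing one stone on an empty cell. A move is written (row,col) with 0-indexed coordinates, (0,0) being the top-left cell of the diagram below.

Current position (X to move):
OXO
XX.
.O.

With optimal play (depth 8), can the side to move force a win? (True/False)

p1 X@[OXO/XX./.O.]: (1,2)[OXO/XXX/.O.]+1* (2,0)[OXO/XX./XO.]+1 (2,2)[OXO/XX./.OX]+1
p2 O@[OXO/XXX/.O.]: (2,0)[OXO/XXX/OO.]-1* (2,2)[OXO/XXX/.OO]-1
p3 X@[OXO/XXX/OO.]: (2,2)[OXO/XXX/OOX]+1*
p4 O@[OXO/XXX/OOX] terminal -1; root [OXO/XX./.O.] d8

X winning at [OXO/XX./.O.]: True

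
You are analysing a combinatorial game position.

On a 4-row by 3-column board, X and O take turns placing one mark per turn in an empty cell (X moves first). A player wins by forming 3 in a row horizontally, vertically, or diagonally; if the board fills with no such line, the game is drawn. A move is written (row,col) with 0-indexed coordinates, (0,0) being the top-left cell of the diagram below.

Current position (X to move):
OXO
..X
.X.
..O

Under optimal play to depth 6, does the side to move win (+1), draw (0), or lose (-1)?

ply 1, X at OXO/..X/.X./..O | (1,0)=+1→OXO/X.X/.X./..O*; (1,1)=+1→OXO/.XX/.X./..O; (2,0)=+1→OXO/..X/XX./..O; (2,2)=+1→OXO/..X/.XX/..O; (3,0)=+1→OXO/..X/.X./X.O; (3,1)=+1→OXO/..X/.X./.XO
ply 2, O at OXO/X.X/.X./..O | (1,1)=-1→OXO/XOX/.X./..O*; (2,0)=-1→OXO/X.X/OX./..O; (2,2)=-1→OXO/X.X/.XO/..O; (3,0)=-1→OXO/X.X/.X./O.O; (3,1)=-1→OXO/X.X/.X./.OO
ply 3, X at OXO/XOX/.X./..O | (2,0)=-1→OXO/XOX/XX./..O; (2,2)=-1→OXO/XOX/.XX/..O; (3,0)=+1→OXO/XOX/.X./X.O*; (3,1)=-1→OXO/XOX/.X./.XO
ply 4: OXO/XOX/.X./X.O is terminal -1 (O); from OXO/..X/.X./..O depth 6

value(OXO/..X/.X./..O, X) = +1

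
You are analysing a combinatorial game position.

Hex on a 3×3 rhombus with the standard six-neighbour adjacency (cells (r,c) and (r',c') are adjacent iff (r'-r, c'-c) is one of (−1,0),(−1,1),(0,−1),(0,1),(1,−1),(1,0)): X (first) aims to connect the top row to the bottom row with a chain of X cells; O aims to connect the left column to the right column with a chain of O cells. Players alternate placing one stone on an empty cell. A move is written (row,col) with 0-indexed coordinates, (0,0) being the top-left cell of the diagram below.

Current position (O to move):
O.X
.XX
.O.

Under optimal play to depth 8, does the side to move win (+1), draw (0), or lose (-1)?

value(O.X/.XX/.O., O) = -1

[O.X/.XX/.O.] O move#1: (0,1):-1/OOX/.XX/.O.*, (1,0):-1/O.X/OXX/.O., (2,0):-1/O.X/.XX/OO., (2,2):-1/O.X/.XX/.OO
[OOX/.XX/.O.] X move#2: (1,0):+1/OOX/XXX/.O.*, (2,0):+1/OOX/.XX/XO., (2,2):+1/OOX/.XX/.OX
[OOX/XXX/.O.] O move#3: (2,0):-1/OOX/XXX/OO.*, (2,2):-1/OOX/XXX/.OO
[OOX/XXX/OO.] X move#4: (2,2):+1/OOX/XXX/OOX*
[OOX/XXX/OOX] end (terminal -1, O#5); searched O.X/.XX/.O. to 8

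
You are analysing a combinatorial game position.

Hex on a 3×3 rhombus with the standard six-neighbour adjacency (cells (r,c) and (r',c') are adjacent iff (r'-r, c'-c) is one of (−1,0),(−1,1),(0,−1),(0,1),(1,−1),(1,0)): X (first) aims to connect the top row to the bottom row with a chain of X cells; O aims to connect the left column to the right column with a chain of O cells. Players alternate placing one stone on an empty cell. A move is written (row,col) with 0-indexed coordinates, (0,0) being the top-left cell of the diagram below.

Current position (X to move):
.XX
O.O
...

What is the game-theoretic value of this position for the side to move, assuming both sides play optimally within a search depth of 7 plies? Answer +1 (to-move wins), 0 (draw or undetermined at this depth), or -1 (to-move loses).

ply 1, X at .XX/O.O/... | (0,0)=-1→XXX/O.O/...; (1,1)=+1→.XX/OXO/...*; (2,0)=-1→.XX/O.O/X..; (2,1)=-1→.XX/O.O/.X.; (2,2)=-1→.XX/O.O/..X
ply 2, O at .XX/OXO/... | (0,0)=-1→OXX/OXO/...*; (2,0)=-1→.XX/OXO/O..; (2,1)=-1→.XX/OXO/.O.; (2,2)=-1→.XX/OXO/..O
ply 3, X at OXX/OXO/... | (2,0)=+1→OXX/OXO/X..*; (2,1)=+1→OXX/OXO/.X.; (2,2)=+1→OXX/OXO/..X
ply 4: OXX/OXO/X.. is terminal -1 (O); from .XX/O.O/... depth 7

value(.XX/O.O/..., X) = +1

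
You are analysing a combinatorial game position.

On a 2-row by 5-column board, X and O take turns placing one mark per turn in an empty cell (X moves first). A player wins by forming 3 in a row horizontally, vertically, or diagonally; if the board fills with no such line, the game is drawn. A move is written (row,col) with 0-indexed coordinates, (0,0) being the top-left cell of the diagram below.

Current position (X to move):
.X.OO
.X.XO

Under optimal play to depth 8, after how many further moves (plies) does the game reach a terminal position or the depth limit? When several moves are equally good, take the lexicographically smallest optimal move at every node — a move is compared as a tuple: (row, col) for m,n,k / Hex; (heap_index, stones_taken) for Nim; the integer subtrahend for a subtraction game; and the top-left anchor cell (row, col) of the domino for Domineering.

p1 X@[.X.OO/.X.XO]: (0,0)[XX.OO/.X.XO]-1 (0,2)[.XXOO/.X.XO]+1* (1,0)[.X.OO/XX.XO]-1 (1,2)[.X.OO/.XXXO]+1
p2 O@[.XXOO/.X.XO]: (0,0)[OXXOO/.X.XO]-1* (1,0)[.XXOO/OX.XO]-1 (1,2)[.XXOO/.XOXO]-1
p3 X@[OXXOO/.X.XO]: (1,0)[OXXOO/XX.XO]+0 (1,2)[OXXOO/.XXXO]+1*
p4 O@[OXXOO/.XXXO] terminal -1; root [.X.OO/.X.XO] d8

PV length from [.X.OO/.X.XO]: 3 plies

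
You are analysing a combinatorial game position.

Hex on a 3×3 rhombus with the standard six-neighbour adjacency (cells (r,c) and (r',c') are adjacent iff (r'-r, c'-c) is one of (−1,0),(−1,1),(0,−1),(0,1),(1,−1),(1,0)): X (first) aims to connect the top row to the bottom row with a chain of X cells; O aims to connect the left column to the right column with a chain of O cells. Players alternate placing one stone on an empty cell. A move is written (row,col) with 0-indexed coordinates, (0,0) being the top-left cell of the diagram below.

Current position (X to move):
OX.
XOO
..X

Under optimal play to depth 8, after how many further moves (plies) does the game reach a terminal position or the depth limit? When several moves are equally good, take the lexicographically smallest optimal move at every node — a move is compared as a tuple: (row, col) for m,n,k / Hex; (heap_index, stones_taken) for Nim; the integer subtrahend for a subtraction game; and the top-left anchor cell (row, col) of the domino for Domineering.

PV length from [OX./XOO/..X]: 1 ply

ply 1, X at OX./XOO/..X | (0,2)=-1→OXX/XOO/..X; (2,0)=+1→OX./XOO/X.X*; (2,1)=-1→OX./XOO/.XX
ply 2: OX./XOO/X.X is terminal -1 (O); from OX./XOO/..X depth 8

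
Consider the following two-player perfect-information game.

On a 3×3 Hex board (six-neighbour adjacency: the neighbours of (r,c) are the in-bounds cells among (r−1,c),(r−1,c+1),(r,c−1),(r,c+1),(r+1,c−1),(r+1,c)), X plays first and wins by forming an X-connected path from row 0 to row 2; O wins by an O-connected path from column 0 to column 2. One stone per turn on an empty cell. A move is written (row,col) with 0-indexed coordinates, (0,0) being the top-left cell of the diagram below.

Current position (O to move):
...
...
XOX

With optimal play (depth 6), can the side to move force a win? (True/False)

O winning at [.../.../XOX]: False

ply 1, O at .../.../XOX | (0,0)=-1→O../.../XOX*; (0,1)=-1→.O./.../XOX; (0,2)=-1→..O/.../XOX; (1,0)=-1→.../O../XOX; (1,1)=-1→.../.O./XOX; (1,2)=-1→.../..O/XOX
ply 2, X at O../.../XOX | (0,1)=+1→OX./.../XOX*; (0,2)=+1→O.X/.../XOX; (1,0)=+1→O../X../XOX; (1,1)=+1→O../.X./XOX; (1,2)=+1→O../..X/XOX
ply 3, O at OX./.../XOX | (0,2)=-1→OXO/.../XOX*; (1,0)=-1→OX./O../XOX; (1,1)=-1→OX./.O./XOX; (1,2)=-1→OX./..O/XOX
ply 4, X at OXO/.../XOX | (1,0)=+1→OXO/X../XOX*; (1,1)=+1→OXO/.X./XOX; (1,2)=+1→OXO/..X/XOX
ply 5: OXO/X../XOX is terminal -1 (O); from .../.../XOX depth 6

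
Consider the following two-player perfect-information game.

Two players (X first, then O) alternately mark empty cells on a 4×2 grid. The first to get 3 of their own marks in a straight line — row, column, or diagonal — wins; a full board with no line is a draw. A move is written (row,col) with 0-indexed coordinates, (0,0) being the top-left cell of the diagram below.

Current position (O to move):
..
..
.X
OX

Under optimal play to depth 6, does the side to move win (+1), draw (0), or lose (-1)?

value(../../.X/OX, O) = 0

ply 1, O at ../../.X/OX | (0,0)=-1→O./../.X/OX; (0,1)=-1→.O/../.X/OX; (1,0)=-1→../O./.X/OX; (1,1)=+0→../.O/.X/OX*; (2,0)=-1→../../OX/OX
ply 2, X at ../.O/.X/OX | (0,0)=+0→X./.O/.X/OX*; (0,1)=+0→.X/.O/.X/OX; (1,0)=+0→../XO/.X/OX; (2,0)=+0→../.O/XX/OX
ply 3, O at X./.O/.X/OX | (0,1)=+0→XO/.O/.X/OX*; (1,0)=+0→X./OO/.X/OX; (2,0)=+0→X./.O/OX/OX
ply 4, X at XO/.O/.X/OX | (1,0)=+0→XO/XO/.X/OX*; (2,0)=+0→XO/.O/XX/OX
ply 5, O at XO/XO/.X/OX | (2,0)=+0→XO/XO/OX/OX*
ply 6: XO/XO/OX/OX is terminal +0 (X); from ../../.X/OX depth 6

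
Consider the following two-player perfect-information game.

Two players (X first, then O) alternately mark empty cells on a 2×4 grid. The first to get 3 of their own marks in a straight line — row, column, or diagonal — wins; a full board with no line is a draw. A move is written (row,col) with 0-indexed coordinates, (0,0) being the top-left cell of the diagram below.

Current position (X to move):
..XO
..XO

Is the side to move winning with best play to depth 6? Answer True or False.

ply 1, X at ..XO/..XO | (0,0)=+0→X.XO/..XO*; (0,1)=+0→.XXO/..XO; (1,0)=+0→..XO/X.XO; (1,1)=+0→..XO/.XXO
ply 2, O at X.XO/..XO | (0,1)=+0→XOXO/..XO*; (1,0)=-1→X.XO/O.XO; (1,1)=-1→X.XO/.OXO
ply 3, X at XOXO/..XO | (1,0)=+0→XOXO/X.XO*; (1,1)=+0→XOXO/.XXO
ply 4, O at XOXO/X.XO | (1,1)=+0→XOXO/XOXO*
ply 5: XOXO/XOXO is terminal +0 (X); from ..XO/..XO depth 6

X winning at [..XO/..XO]: False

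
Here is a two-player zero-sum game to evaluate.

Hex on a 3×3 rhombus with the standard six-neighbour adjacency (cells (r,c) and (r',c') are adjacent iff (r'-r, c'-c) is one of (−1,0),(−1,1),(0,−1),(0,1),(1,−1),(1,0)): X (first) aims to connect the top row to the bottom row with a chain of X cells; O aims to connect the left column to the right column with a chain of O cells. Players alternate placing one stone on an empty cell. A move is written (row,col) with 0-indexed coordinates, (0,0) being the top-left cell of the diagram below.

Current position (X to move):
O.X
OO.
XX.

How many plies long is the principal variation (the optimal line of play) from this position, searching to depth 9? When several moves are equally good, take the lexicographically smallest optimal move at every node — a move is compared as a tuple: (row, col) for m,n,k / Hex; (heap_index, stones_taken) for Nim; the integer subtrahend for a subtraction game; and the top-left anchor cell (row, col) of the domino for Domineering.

p1 X@[O.X/OO./XX.]: (0,1)[OXX/OO./XX.]-1 (1,2)[O.X/OOX/XX.]+1* (2,2)[O.X/OO./XXX]-1
p2 O@[O.X/OOX/XX.] terminal -1; root [O.X/OO./XX.] d9

PV length from [O.X/OO./XX.]: 1 ply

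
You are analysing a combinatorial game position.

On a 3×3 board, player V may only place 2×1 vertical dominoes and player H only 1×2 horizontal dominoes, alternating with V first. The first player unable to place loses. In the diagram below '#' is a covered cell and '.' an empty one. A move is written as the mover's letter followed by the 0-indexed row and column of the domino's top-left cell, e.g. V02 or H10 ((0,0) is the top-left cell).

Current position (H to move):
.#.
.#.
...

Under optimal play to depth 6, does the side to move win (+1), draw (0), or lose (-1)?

ply 1, H at .#./.#./... | H20=-1→.#./.#./##.*; H21=-1→.#./.#./.##
ply 2, V at .#./.#./##. | V00=+1→##./##./##.*; V02=+1→.##/.##/##.; V12=+1→.#./.##/###
ply 3: ##./##./##. is terminal -1 (H); from .#./.#./... depth 6

value(.#./.#./..., H) = -1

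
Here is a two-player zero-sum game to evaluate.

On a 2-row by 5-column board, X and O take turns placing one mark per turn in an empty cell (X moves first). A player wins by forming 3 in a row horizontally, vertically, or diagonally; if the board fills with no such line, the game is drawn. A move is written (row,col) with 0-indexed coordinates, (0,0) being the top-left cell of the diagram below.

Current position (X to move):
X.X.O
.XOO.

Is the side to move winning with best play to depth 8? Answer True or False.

[X.X.O/.XOO.] X move#1: (0,1):+1/XXX.O/.XOO.*, (0,3):-1/X.XXO/.XOO., (1,0):-1/X.X.O/XXOO., (1,4):+0/X.X.O/.XOOX
[XXX.O/.XOO.] end (terminal -1, O#2); searched X.X.O/.XOO. to 8

X winning at [X.X.O/.XOO.]: True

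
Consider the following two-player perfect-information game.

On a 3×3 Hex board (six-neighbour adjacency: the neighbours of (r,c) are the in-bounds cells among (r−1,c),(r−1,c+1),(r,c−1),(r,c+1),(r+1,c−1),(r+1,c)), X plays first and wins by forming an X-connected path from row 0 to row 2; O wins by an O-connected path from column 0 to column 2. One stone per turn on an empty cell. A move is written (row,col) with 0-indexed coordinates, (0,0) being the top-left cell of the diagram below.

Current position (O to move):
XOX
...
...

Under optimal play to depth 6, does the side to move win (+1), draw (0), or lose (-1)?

value(XOX/.../..., O) = -1

ply 1, O at XOX/.../... | (1,0)=-1→XOX/O../...*; (1,1)=-1→XOX/.O./...; (1,2)=-1→XOX/..O/...; (2,0)=-1→XOX/.../O..; (2,1)=-1→XOX/.../.O.; (2,2)=-1→XOX/.../..O
ply 2, X at XOX/O../... | (1,1)=+1→XOX/OX./...*; (1,2)=+1→XOX/O.X/...; (2,0)=+1→XOX/O../X..; (2,1)=+1→XOX/O../.X.; (2,2)=+1→XOX/O../..X
ply 3, O at XOX/OX./... | (1,2)=-1→XOX/OXO/...*; (2,0)=-1→XOX/OX./O..; (2,1)=-1→XOX/OX./.O.; (2,2)=-1→XOX/OX./..O
ply 4, X at XOX/OXO/... | (2,0)=+1→XOX/OXO/X..*; (2,1)=+1→XOX/OXO/.X.; (2,2)=+1→XOX/OXO/..X
ply 5: XOX/OXO/X.. is terminal -1 (O); from XOX/.../... depth 6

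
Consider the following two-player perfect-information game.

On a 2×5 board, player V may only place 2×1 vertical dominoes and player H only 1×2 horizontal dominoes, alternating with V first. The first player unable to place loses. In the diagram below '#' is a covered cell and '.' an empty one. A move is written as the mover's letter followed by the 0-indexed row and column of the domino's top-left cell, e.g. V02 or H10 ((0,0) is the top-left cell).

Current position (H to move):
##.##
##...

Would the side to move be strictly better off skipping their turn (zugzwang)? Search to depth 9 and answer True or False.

p1 H@[##.##/##...]: H12[##.##/####.]+1* H13[##.##/##.##]-1
p2 V@[##.##/####.] terminal -1; root [##.##/##...] d9
suppose H passes — search the same position with V to move:
pass> p1 V@[##.##/##...]: V02[#####/###..]-1*
pass> p2 H@[#####/###..]: H13[#####/#####]+1*
pass> p3 V@[#####/#####] terminal -1; root [##.##/##...] d9
for H: play +1, pass +1

zugzwang(##.##/##..., H) = False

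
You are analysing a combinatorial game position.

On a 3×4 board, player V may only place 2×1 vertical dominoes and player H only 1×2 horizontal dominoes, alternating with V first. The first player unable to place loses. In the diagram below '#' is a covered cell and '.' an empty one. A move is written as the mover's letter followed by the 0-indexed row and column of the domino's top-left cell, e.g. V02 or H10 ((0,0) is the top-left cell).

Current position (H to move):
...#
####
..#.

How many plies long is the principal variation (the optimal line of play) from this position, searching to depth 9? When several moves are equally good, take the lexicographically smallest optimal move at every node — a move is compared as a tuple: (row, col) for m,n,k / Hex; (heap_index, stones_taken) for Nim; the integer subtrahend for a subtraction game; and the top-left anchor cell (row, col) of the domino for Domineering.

[...#/####/..#.] H move#1: H00:+1/##.#/####/..#.*, H01:+1/.###/####/..#., H20:+1/...#/####/###.
[##.#/####/..#.] end (terminal -1, V#2); searched ...#/####/..#. to 9

PV length from [...#/####/..#.]: 1 ply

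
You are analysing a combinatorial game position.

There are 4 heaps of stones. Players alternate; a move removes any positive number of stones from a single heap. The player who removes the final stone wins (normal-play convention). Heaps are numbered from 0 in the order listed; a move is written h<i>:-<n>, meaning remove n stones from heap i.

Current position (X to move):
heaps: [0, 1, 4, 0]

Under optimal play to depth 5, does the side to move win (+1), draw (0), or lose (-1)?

value((0,1,4,0), X) = +1

ply 1, X at (0,1,4,0) | h1:-1=-1→(0,0,4,0); h2:-1=-1→(0,1,3,0); h2:-2=-1→(0,1,2,0); h2:-3=+1→(0,1,1,0)*; h2:-4=-1→(0,1,0,0)
ply 2, O at (0,1,1,0) | h1:-1=-1→(0,0,1,0)*; h2:-1=-1→(0,1,0,0)
ply 3, X at (0,0,1,0) | h2:-1=+1→(0,0,0,0)*
ply 4: (0,0,0,0) is terminal -1 (O); from (0,1,4,0) depth 5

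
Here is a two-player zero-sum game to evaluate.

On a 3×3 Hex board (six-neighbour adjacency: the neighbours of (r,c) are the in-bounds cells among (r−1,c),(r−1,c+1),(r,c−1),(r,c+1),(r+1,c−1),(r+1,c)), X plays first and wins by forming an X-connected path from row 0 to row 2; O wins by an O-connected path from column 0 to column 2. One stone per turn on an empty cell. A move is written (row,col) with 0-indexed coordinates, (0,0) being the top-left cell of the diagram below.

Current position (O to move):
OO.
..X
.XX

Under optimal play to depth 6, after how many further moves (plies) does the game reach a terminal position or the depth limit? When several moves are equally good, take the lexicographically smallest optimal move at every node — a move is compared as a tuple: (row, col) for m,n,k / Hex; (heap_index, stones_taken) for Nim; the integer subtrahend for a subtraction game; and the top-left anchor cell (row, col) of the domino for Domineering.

PV length from [OO./..X/.XX]: 1 ply

[OO./..X/.XX] O move#1: (0,2):+1/OOO/..X/.XX*, (1,0):-1/OO./O.X/.XX, (1,1):-1/OO./.OX/.XX, (2,0):-1/OO./..X/OXX
[OOO/..X/.XX] end (terminal -1, X#2); searched OO./..X/.XX to 6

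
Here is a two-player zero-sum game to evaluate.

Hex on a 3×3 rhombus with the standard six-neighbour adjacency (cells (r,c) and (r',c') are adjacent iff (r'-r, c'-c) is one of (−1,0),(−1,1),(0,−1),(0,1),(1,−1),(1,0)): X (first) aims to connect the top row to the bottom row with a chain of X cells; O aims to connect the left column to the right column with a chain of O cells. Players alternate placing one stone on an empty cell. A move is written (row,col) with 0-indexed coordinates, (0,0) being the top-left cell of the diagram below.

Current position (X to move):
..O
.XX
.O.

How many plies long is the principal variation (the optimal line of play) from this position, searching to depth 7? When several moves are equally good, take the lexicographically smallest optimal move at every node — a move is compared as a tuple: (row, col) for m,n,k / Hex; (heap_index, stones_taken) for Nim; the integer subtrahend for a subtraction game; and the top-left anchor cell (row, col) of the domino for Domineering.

p1 X@[..O/.XX/.O.]: (0,0)[X.O/.XX/.O.]+1* (0,1)[.XO/.XX/.O.]+1 (1,0)[..O/XXX/.O.]+1 (2,0)[..O/.XX/XO.]-1 (2,2)[..O/.XX/.OX]-1
p2 O@[X.O/.XX/.O.]: (0,1)[XOO/.XX/.O.]-1* (1,0)[X.O/OXX/.O.]-1 (2,0)[X.O/.XX/OO.]-1 (2,2)[X.O/.XX/.OO]-1
p3 X@[XOO/.XX/.O.]: (1,0)[XOO/XXX/.O.]+1* (2,0)[XOO/.XX/XO.]-1 (2,2)[XOO/.XX/.OX]-1
p4 O@[XOO/XXX/.O.]: (2,0)[XOO/XXX/OO.]-1* (2,2)[XOO/XXX/.OO]-1
p5 X@[XOO/XXX/OO.]: (2,2)[XOO/XXX/OOX]+1*
p6 O@[XOO/XXX/OOX] terminal -1; root [..O/.XX/.O.] d7

PV length from [..O/.XX/.O.]: 5 plies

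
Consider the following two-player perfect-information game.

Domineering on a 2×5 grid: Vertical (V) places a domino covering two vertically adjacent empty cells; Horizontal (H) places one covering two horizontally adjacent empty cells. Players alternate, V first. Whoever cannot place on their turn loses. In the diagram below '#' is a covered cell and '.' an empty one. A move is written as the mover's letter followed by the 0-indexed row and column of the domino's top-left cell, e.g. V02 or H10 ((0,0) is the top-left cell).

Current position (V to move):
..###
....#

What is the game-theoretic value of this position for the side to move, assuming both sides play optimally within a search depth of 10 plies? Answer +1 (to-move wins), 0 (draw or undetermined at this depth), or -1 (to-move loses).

value(..###/....#, V) = +1

[..###/....#] V move#1: V00:-1/#.###/#...#, V01:+1/.####/.#..#*
[.####/.#..#] H move#2: H12:-1/.####/.####*
[.####/.####] V move#3: V00:+1/#####/#####*
[#####/#####] end (terminal -1, H#4); searched ..###/....# to 10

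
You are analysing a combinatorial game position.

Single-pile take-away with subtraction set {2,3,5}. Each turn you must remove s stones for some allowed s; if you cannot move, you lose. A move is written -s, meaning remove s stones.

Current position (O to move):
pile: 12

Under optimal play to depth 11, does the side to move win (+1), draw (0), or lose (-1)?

value(12, O) = +1

ply 1, O at 12 | -2=-1→10; -3=-1→9; -5=+1→7*
ply 2, X at 7 | -2=-1→5*; -3=-1→4; -5=-1→2
ply 3, O at 5 | -2=-1→3; -3=-1→2; -5=+1→0*
ply 4: 0 is terminal -1 (X); from 12 depth 11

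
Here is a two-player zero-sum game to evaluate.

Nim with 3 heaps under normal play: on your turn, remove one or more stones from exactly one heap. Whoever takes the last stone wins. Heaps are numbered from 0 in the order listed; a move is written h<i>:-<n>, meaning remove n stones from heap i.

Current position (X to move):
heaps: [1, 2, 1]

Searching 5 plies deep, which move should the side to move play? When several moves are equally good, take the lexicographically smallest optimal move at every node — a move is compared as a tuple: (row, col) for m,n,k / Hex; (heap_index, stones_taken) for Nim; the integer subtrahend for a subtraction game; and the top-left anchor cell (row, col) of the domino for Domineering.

X's best at [(1,2,1)]: h1:-2

[(1,2,1)] X move#1: h0:-1:-1/(0,2,1), h1:-1:-1/(1,1,1), h1:-2:+1/(1,0,1)*, h2:-1:-1/(1,2,0)
[(1,0,1)] O move#2: h0:-1:-1/(0,0,1)*, h2:-1:-1/(1,0,0)
[(0,0,1)] X move#3: h2:-1:+1/(0,0,0)*
[(0,0,0)] end (terminal -1, O#4); searched (1,2,1) to 5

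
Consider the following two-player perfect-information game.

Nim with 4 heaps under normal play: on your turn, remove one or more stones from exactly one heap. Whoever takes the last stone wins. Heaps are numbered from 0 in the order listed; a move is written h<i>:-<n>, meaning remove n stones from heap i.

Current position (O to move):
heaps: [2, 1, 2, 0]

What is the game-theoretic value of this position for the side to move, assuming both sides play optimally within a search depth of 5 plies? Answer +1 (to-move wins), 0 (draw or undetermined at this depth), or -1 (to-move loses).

value((2,1,2,0), O) = +1

p1 O@[(2,1,2,0)]: h0:-1[(1,1,2,0)]-1 h0:-2[(0,1,2,0)]-1 h1:-1[(2,0,2,0)]+1* h2:-1[(2,1,1,0)]-1 h2:-2[(2,1,0,0)]-1
p2 X@[(2,0,2,0)]: h0:-1[(1,0,2,0)]-1* h0:-2[(0,0,2,0)]-1 h2:-1[(2,0,1,0)]-1 h2:-2[(2,0,0,0)]-1
p3 O@[(1,0,2,0)]: h0:-1[(0,0,2,0)]-1 h2:-1[(1,0,1,0)]+1* h2:-2[(1,0,0,0)]-1
p4 X@[(1,0,1,0)]: h0:-1[(0,0,1,0)]-1* h2:-1[(1,0,0,0)]-1
p5 O@[(0,0,1,0)]: h2:-1[(0,0,0,0)]+1*
p6 X@[(0,0,0,0)] terminal -1; root [(2,1,2,0)] d5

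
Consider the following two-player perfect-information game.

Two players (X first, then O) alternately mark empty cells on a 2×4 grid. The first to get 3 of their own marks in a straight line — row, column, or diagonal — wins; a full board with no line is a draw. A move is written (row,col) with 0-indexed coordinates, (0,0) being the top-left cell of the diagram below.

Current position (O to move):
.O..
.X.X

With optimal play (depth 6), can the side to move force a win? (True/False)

O winning at [.O../.X.X]: False

ply 1, O at .O../.X.X | (0,0)=-1→OO../.X.X; (0,2)=-1→.OO./.X.X; (0,3)=-1→.O.O/.X.X; (1,0)=-1→.O../OX.X; (1,2)=+0→.O../.XOX*
ply 2, X at .O../.XOX | (0,0)=+0→XO../.XOX*; (0,2)=+0→.OX./.XOX; (0,3)=+0→.O.X/.XOX; (1,0)=-1→.O../XXOX
ply 3, O at XO../.XOX | (0,2)=+0→XOO./.XOX*; (0,3)=+0→XO.O/.XOX; (1,0)=+0→XO../OXOX
ply 4, X at XOO./.XOX | (0,3)=+0→XOOX/.XOX*; (1,0)=-1→XOO./XXOX
ply 5, O at XOOX/.XOX | (1,0)=+0→XOOX/OXOX*
ply 6: XOOX/OXOX is terminal +0 (X); from .O../.X.X depth 6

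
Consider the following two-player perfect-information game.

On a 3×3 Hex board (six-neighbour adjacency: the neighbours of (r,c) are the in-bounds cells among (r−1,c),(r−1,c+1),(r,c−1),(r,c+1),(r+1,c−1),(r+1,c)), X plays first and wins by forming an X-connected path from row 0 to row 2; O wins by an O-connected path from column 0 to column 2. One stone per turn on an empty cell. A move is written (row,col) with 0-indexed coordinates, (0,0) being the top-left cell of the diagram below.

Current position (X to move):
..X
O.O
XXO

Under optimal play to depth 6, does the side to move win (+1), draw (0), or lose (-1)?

ply 1, X at ..X/O.O/XXO | (0,0)=-1→X.X/O.O/XXO; (0,1)=-1→.XX/O.O/XXO; (1,1)=+1→..X/OXO/XXO*
ply 2: ..X/OXO/XXO is terminal -1 (O); from ..X/O.O/XXO depth 6

value(..X/O.O/XXO, X) = +1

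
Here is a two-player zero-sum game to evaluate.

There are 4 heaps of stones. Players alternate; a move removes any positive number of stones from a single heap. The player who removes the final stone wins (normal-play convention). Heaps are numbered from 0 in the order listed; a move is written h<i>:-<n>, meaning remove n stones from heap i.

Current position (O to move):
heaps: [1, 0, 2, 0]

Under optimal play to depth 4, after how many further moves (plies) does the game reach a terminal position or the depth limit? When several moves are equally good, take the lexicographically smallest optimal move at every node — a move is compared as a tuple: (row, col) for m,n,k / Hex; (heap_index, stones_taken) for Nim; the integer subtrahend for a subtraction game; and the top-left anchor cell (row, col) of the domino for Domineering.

PV length from [(1,0,2,0)]: 3 plies

p1 O@[(1,0,2,0)]: h0:-1[(0,0,2,0)]-1 h2:-1[(1,0,1,0)]+1* h2:-2[(1,0,0,0)]-1
p2 X@[(1,0,1,0)]: h0:-1[(0,0,1,0)]-1* h2:-1[(1,0,0,0)]-1
p3 O@[(0,0,1,0)]: h2:-1[(0,0,0,0)]+1*
p4 X@[(0,0,0,0)] terminal -1; root [(1,0,2,0)] d4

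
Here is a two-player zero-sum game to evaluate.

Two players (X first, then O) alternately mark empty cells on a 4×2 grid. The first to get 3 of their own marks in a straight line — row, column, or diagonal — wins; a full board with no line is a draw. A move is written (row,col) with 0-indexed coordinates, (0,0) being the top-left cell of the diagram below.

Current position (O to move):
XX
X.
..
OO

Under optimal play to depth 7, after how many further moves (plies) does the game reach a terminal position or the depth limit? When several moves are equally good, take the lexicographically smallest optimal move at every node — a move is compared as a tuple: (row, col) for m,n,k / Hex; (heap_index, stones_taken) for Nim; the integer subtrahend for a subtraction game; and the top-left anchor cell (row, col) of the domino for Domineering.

PV length from [XX/X./../OO]: 3 plies

ply 1, O at XX/X./../OO | (1,1)=-1→XX/XO/../OO; (2,0)=+0→XX/X./O./OO*; (2,1)=-1→XX/X./.O/OO
ply 2, X at XX/X./O./OO | (1,1)=+0→XX/XX/O./OO*; (2,1)=+0→XX/X./OX/OO
ply 3, O at XX/XX/O./OO | (2,1)=+0→XX/XX/OO/OO*
ply 4: XX/XX/OO/OO is terminal +0 (X); from XX/X./../OO depth 7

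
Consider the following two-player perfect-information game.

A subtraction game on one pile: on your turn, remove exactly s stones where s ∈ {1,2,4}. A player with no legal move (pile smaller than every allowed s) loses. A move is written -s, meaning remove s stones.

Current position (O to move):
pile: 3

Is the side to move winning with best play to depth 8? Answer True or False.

ply 1, O at 3 | -1=-1→2*; -2=-1→1
ply 2, X at 2 | -1=-1→1; -2=+1→0*
ply 3: 0 is terminal -1 (O); from 3 depth 8

O winning at [3]: False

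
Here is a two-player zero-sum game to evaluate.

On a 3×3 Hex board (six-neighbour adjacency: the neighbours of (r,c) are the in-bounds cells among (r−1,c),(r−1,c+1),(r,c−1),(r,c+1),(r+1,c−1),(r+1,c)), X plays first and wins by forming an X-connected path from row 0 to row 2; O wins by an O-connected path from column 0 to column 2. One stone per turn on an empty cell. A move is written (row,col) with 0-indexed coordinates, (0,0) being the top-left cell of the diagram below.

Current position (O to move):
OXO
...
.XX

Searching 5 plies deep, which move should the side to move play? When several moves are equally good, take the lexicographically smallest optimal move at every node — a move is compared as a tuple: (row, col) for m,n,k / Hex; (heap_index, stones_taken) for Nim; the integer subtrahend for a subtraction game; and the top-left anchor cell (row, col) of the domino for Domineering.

p1 O@[OXO/.../.XX]: (1,0)[OXO/O../.XX]-1 (1,1)[OXO/.O./.XX]+1* (1,2)[OXO/..O/.XX]-1 (2,0)[OXO/.../OXX]-1
p2 X@[OXO/.O./.XX]: (1,0)[OXO/XO./.XX]-1* (1,2)[OXO/.OX/.XX]-1 (2,0)[OXO/.O./XXX]-1
p3 O@[OXO/XO./.XX]: (1,2)[OXO/XOO/.XX]-1 (2,0)[OXO/XO./OXX]+1*
p4 X@[OXO/XO./OXX] terminal -1; root [OXO/.../.XX] d5

O's best at [OXO/.../.XX]: (1,1)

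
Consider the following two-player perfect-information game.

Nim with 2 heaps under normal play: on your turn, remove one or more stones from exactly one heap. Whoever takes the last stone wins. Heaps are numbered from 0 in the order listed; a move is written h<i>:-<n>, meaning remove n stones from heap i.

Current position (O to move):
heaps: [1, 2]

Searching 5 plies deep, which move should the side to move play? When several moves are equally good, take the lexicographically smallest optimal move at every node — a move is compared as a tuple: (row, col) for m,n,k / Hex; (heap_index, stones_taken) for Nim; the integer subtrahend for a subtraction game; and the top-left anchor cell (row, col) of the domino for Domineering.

O's best at [(1,2)]: h1:-1

ply 1, O at (1,2) | h0:-1=-1→(0,2); h1:-1=+1→(1,1)*; h1:-2=-1→(1,0)
ply 2, X at (1,1) | h0:-1=-1→(0,1)*; h1:-1=-1→(1,0)
ply 3, O at (0,1) | h1:-1=+1→(0,0)*
ply 4: (0,0) is terminal -1 (X); from (1,2) depth 5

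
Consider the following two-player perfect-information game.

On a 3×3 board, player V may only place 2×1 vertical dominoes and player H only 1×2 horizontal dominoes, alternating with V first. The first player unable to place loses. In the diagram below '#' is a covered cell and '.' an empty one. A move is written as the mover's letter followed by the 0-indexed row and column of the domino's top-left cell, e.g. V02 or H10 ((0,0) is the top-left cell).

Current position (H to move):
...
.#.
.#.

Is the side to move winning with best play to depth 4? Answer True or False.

p1 H@[.../.#./.#.]: H00[##./.#./.#.]-1* H01[.##/.#./.#.]-1
p2 V@[##./.#./.#.]: V02[###/.##/.#.]+1* V10[##./##./##.]+1 V12[##./.##/.##]+1
p3 H@[###/.##/.#.] terminal -1; root [.../.#./.#.] d4

H winning at [.../.#./.#.]: False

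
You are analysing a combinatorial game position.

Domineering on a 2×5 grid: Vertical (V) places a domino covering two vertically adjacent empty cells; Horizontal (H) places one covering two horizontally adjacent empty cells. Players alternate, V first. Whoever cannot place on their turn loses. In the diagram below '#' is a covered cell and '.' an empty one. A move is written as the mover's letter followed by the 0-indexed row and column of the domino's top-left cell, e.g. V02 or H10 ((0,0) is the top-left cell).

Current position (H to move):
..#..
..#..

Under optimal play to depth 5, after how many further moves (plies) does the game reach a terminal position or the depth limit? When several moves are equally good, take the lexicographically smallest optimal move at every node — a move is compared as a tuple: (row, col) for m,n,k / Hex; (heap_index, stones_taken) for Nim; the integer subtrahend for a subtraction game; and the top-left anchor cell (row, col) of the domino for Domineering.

PV length from [..#../..#..]: 4 plies

p1 H@[..#../..#..]: H00[###../..#..]-1* H03[..###/..#..]-1 H10[..#../###..]-1 H13[..#../..###]-1
p2 V@[###../..#..]: V03[####./..##.]+1* V04[###.#/..#.#]+1
p3 H@[####./..##.]: H10[####./####.]-1*
p4 V@[####./####.]: V04[#####/#####]+1*
p5 H@[#####/#####] terminal -1; root [..#../..#..] d5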